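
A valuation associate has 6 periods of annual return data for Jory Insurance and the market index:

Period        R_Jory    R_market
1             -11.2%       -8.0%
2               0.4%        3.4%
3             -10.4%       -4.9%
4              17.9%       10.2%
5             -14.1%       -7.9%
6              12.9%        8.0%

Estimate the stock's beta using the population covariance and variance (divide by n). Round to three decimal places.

1.636

Mean R_i = (-11.2 + 0.4 − 10.4 + 17.9 − 14.1 + 12.9) / 6 = -0.7500%
Mean R_m = (-8.0 + 3.4 − 4.9 + 10.2 − 7.9 + 8.0) / 6 = 0.1333%
Σ(R_i − R̄_i)(R_m − R̄_m) = 539.6900  ⇒  Cov = 539.6900 / 6 = 89.9483
Σ(R_m − R̄_m)² = 329.9133  ⇒  Var(R_m) = 329.9133 / 6 = 54.9856
β = Cov / Var(R_m) = 89.9483 / 54.9856 = 1.6359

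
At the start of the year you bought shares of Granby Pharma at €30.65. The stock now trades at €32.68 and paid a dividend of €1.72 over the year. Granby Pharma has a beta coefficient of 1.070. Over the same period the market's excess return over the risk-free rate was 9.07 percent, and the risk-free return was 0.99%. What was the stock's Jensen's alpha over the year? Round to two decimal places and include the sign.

Realised HPR = (P1 + D1 − P0) / P0 = (32.68 + 1.72 − 30.65) / 30.65 = 3.75 / 30.65 = 12.2349%
CAPM required = R_f + β·MRP = 0.99% + 1.070 × 9.07% = 10.69490%
α = realised − required = 12.2349% − 10.69490% = +1.54%

+1.54%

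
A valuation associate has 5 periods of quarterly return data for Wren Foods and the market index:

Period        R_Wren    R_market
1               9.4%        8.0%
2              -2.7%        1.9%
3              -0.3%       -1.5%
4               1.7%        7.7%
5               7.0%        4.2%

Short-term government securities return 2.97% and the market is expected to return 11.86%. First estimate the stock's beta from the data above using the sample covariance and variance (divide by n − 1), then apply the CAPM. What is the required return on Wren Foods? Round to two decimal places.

10.11%

Mean R_i = (9.4 − 2.7 − 0.3 + 1.7 + 7.0) / 5 = 3.0200%
Mean R_m = (8.0 + 1.9 − 1.5 + 7.7 + 4.2) / 5 = 4.0600%
Σ(R_i − R̄_i)(R_m − R̄_m) = 51.7040  ⇒  Cov = 51.7040 / 4 = 12.9260
Σ(R_m − R̄_m)² = 64.3720  ⇒  Var(R_m) = 64.3720 / 4 = 16.0930
β = Cov / Var(R_m) = 12.9260 / 16.0930 = 0.8032
MRP = 11.86% − 2.97% = 8.89%
E(R) = R_f + β × MRP = 2.97% + 0.8032 × 8.89% = 10.11%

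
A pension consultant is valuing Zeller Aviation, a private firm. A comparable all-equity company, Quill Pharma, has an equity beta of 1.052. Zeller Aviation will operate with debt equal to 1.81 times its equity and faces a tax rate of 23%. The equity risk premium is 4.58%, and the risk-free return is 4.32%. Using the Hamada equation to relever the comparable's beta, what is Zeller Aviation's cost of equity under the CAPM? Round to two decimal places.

15.85%

β_L = β_U × [1 + (1 − t)(D/E)] = 1.052 × [1 + (1 − 0.23) × 1.81]
    = 1.052 × [1 + 0.77 × 1.81] = 1.052 × 2.3937 = 2.5182
E(R) = R_f + β_L × MRP = 4.32% + 2.5182 × 4.58% = 15.85%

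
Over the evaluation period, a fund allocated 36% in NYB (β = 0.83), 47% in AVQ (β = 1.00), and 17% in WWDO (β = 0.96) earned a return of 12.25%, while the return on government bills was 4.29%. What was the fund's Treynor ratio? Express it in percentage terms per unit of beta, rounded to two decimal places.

8.54%

β_P = 0.36×0.83 + 0.47×1.00 + 0.17×0.96 = 0.9320
Treynor = (R_P − R_f) / β_P = (12.25% − 4.29%) / 0.9320 = 7.96% / 0.9320 = 8.54%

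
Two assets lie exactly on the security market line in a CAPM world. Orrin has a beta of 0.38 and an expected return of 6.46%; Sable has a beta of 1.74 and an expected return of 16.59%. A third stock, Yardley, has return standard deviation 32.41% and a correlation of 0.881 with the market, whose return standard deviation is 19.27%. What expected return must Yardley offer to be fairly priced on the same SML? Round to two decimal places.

MRP = (16.59% − 6.46%) / (1.74 − 0.38) = 7.4485%
R_f = 6.46% − 0.38 × 7.4485% = 3.6296%
β_Yardley = ρ·σ_i/σ_m = 0.881 × 32.41 / 19.27 = 1.4817
E(R_Yardley) = R_f + β × MRP = 3.6296% + 1.4817 × 7.4485% = 14.67%

14.67%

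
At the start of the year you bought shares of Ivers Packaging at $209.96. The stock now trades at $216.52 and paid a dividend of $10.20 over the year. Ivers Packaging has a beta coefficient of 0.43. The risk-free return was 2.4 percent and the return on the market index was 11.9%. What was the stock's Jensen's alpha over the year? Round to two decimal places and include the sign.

+1.50%

Realised HPR = (P1 + D1 − P0) / P0 = (216.52 + 10.20 − 209.96) / 209.96 = 16.76 / 209.96 = 7.9825%
MRP = 11.9% − 2.4% = 9.50%
CAPM required = R_f + β·MRP = 2.4% + 0.43 × 9.5% = 6.4850%
α = realised − required = 7.9825% − 6.4850% = +1.50%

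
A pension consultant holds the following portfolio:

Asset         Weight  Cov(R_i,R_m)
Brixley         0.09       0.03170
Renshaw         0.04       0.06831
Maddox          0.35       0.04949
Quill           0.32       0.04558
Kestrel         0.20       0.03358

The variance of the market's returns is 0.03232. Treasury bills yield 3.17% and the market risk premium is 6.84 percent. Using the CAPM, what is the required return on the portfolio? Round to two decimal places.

β_Brixley = 0.03170 / 0.03232 = 0.9808
β_Renshaw = 0.06831 / 0.03232 = 2.1136
β_Maddox = 0.04949 / 0.03232 = 1.5313
β_Quill = 0.04558 / 0.03232 = 1.4103
β_Kestrel = 0.03358 / 0.03232 = 1.0390
β_P = Σ w_i β_i = 0.09×0.9808 + 0.04×2.1136 + 0.35×1.5313 + 0.32×1.4103 + 0.20×1.0390 = 1.3679
E(R_P) = R_f + β_P × MRP = 3.17% + 1.3679 × 6.84% = 12.53%

12.53%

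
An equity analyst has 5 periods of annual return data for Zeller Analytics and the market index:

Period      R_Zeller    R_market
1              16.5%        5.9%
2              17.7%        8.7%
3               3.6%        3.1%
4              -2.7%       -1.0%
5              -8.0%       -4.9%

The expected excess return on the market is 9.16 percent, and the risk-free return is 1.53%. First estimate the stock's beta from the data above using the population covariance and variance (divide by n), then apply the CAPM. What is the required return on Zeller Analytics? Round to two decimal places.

Mean R_i = (16.5 + 17.7 + 3.6 − 2.7 − 8.0) / 5 = 5.4200%
Mean R_m = (5.9 + 8.7 + 3.1 − 1.0 − 4.9) / 5 = 2.3600%
Σ(R_i − R̄_i)(R_m − R̄_m) = 240.4440  ⇒  Cov = 240.4440 / 5 = 48.0888
Σ(R_m − R̄_m)² = 117.2720  ⇒  Var(R_m) = 117.2720 / 5 = 23.4544
β = Cov / Var(R_m) = 48.0888 / 23.4544 = 2.0503
E(R) = R_f + β × MRP = 1.53% + 2.0503 × 9.16% = 20.31%

20.31%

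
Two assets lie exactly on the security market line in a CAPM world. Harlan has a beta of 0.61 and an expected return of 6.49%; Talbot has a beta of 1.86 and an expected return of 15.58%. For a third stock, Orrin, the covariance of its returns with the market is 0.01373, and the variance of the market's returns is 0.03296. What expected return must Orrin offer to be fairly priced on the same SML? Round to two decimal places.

5.08%

MRP = (15.58% − 6.49%) / (1.86 − 0.61) = 7.2720%
R_f = 6.49% − 0.61 × 7.2720% = 2.0541%
β_Orrin = Cov / Var(R_m) = 0.01373 / 0.03296 = 0.4166
E(R_Orrin) = R_f + β × MRP = 2.0541% + 0.4166 × 7.2720% = 5.08%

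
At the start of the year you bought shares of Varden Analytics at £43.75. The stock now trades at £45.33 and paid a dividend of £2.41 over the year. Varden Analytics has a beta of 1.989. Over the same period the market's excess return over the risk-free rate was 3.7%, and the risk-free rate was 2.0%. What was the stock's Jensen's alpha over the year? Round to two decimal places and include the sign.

Realised HPR = (P1 + D1 − P0) / P0 = (45.33 + 2.41 − 43.75) / 43.75 = 3.99 / 43.75 = 9.1200%
CAPM required = R_f + β·MRP = 2.0% + 1.989 × 3.7% = 9.3593%
α = realised − required = 9.1200% − 9.3593% = -0.24%

-0.24%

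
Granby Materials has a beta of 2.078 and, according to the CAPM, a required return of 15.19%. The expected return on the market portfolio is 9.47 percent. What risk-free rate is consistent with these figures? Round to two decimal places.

E(R) = R_f + β(E(R_m) − R_f) = R_f(1 − β) + β·E(R_m)
15.19% = R_f × (1 − 2.078) + 2.078 × 9.47%
15.19% = R_f × -1.078 + 19.67866%
R_f = (15.19% − 19.67866%) / -1.078 = 4.16%

4.16%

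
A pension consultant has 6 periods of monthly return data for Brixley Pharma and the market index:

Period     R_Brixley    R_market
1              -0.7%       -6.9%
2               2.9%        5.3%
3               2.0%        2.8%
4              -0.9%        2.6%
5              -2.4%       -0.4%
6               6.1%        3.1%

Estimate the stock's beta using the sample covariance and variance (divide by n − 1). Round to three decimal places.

Mean R_i = (-0.7 + 2.9 + 2.0 − 0.9 − 2.4 + 6.1) / 6 = 1.1667%
Mean R_m = (-6.9 + 5.3 + 2.8 + 2.6 − 0.4 + 3.1) / 6 = 1.0833%
Σ(R_i − R̄_i)(R_m − R̄_m) = 35.7467  ⇒  Cov = 35.7467 / 5 = 7.1493
Σ(R_m − R̄_m)² = 93.0283  ⇒  Var(R_m) = 93.0283 / 5 = 18.6057
β = Cov / Var(R_m) = 7.1493 / 18.6057 = 0.3843

0.384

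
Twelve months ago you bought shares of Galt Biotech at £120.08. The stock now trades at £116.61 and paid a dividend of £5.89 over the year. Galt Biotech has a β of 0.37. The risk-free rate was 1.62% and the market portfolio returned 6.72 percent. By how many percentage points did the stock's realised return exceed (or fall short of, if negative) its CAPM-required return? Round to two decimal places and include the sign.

-1.49%

Realised HPR = (P1 + D1 − P0) / P0 = (116.61 + 5.89 − 120.08) / 120.08 = 2.42 / 120.08 = 2.0153%
MRP = 6.72% − 1.62% = 5.10%
CAPM required = R_f + β·MRP = 1.62% + 0.37 × 5.10% = 3.5070%
α = realised − required = 2.0153% − 3.5070% = -1.49%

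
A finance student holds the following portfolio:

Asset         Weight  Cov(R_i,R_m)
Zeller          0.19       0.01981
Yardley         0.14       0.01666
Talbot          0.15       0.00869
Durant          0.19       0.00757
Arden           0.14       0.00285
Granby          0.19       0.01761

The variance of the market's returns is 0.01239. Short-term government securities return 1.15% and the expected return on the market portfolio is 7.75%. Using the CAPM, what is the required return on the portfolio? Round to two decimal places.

β_Zeller = 0.01981 / 0.01239 = 1.5989
β_Yardley = 0.01666 / 0.01239 = 1.3446
β_Talbot = 0.00869 / 0.01239 = 0.7014
β_Durant = 0.00757 / 0.01239 = 0.6110
β_Arden = 0.00285 / 0.01239 = 0.2300
β_Granby = 0.01761 / 0.01239 = 1.4213
β_P = Σ w_i β_i = 0.19×1.5989 + 0.14×1.3446 + 0.15×0.7014 + 0.19×0.6110 + 0.14×0.2300 + 0.19×1.4213 = 1.0156
MRP = 7.75% − 1.15% = 6.60%
E(R_P) = R_f + β_P × MRP = 1.15% + 1.0156 × 6.60% = 7.85%

7.85%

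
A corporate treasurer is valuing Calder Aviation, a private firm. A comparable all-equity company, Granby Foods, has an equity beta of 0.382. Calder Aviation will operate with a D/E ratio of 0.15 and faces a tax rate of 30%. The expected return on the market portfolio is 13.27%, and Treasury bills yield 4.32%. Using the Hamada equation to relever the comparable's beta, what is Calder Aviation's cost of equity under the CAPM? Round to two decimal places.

8.10%

β_L = β_U × [1 + (1 − t)(D/E)] = 0.382 × [1 + (1 − 0.30) × 0.15]
    = 0.382 × [1 + 0.70 × 0.15] = 0.382 × 1.1050 = 0.4221
MRP = 13.27% − 4.32% = 8.95%
E(R) = R_f + β_L × MRP = 4.32% + 0.4221 × 8.95% = 8.10%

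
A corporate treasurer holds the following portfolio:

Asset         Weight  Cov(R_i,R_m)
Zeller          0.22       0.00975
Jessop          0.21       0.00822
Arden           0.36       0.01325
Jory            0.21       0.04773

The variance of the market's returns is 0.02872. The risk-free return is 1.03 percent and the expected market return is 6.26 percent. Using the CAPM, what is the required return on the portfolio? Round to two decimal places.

β_Zeller = 0.00975 / 0.02872 = 0.3395
β_Jessop = 0.00822 / 0.02872 = 0.2862
β_Arden = 0.01325 / 0.02872 = 0.4614
β_Jory = 0.04773 / 0.02872 = 1.6619
β_P = Σ w_i β_i = 0.22×0.3395 + 0.21×0.2862 + 0.36×0.4614 + 0.21×1.6619 = 0.6499
MRP = 6.26% − 1.03% = 5.23%
E(R_P) = R_f + β_P × MRP = 1.03% + 0.6499 × 5.23% = 4.43%

4.43%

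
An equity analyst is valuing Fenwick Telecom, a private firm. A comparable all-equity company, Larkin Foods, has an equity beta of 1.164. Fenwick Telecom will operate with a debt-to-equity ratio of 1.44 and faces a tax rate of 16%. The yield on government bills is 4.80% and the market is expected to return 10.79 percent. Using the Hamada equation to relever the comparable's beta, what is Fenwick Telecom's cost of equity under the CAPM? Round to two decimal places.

β_L = β_U × [1 + (1 − t)(D/E)] = 1.164 × [1 + (1 − 0.16) × 1.44]
    = 1.164 × [1 + 0.84 × 1.44] = 1.164 × 2.2096 = 2.5720
MRP = 10.79% − 4.80% = 5.99%
E(R) = R_f + β_L × MRP = 4.80% + 2.5720 × 5.99% = 20.21%

20.21%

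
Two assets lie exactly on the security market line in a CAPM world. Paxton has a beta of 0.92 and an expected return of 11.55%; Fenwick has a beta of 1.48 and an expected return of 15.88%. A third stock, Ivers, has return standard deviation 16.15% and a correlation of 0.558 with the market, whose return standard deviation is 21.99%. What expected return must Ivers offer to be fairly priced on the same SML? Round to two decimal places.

MRP = (15.88% − 11.55%) / (1.48 − 0.92) = 7.7321%
R_f = 11.55% − 0.92 × 7.7321% = 4.4365%
β_Ivers = ρ·σ_i/σ_m = 0.558 × 16.15 / 21.99 = 0.4098
E(R_Ivers) = R_f + β × MRP = 4.4365% + 0.4098 × 7.7321% = 7.61%

7.61%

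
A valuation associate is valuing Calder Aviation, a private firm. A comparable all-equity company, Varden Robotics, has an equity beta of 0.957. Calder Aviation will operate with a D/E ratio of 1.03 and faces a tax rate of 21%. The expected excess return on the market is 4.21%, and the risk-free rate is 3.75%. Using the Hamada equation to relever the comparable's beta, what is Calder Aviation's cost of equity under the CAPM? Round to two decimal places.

β_L = β_U × [1 + (1 − t)(D/E)] = 0.957 × [1 + (1 − 0.21) × 1.03]
    = 0.957 × [1 + 0.79 × 1.03] = 0.957 × 1.8137 = 1.7357
E(R) = R_f + β_L × MRP = 3.75% + 1.7357 × 4.21% = 11.06%

11.06%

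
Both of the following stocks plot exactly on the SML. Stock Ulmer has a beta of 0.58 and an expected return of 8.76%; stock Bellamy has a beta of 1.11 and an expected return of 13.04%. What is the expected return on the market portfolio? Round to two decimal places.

Both satisfy E(R) = R_f + β·MRP, so the slope of the SML is
MRP = (13.04% − 8.76%) / (1.11 − 0.58) = 4.28% / 0.53 = 8.0755%
R_f = E(R_Ulmer) − β_Ulmer·MRP = 8.76% − 0.58 × 8.0755% = 4.0762%
E(R_m) = R_f + MRP = 4.0762% + 8.0755% = 12.15%

12.15%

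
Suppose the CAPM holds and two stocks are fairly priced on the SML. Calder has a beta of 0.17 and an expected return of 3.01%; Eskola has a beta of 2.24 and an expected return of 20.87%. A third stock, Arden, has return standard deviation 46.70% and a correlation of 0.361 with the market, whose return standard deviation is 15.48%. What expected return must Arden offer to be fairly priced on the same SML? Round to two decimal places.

10.94%

MRP = (20.87% − 3.01%) / (2.24 − 0.17) = 8.6280%
R_f = 3.01% − 0.17 × 8.6280% = 1.5432%
β_Arden = ρ·σ_i/σ_m = 0.361 × 46.70 / 15.48 = 1.0891
E(R_Arden) = R_f + β × MRP = 1.5432% + 1.0891 × 8.6280% = 10.94%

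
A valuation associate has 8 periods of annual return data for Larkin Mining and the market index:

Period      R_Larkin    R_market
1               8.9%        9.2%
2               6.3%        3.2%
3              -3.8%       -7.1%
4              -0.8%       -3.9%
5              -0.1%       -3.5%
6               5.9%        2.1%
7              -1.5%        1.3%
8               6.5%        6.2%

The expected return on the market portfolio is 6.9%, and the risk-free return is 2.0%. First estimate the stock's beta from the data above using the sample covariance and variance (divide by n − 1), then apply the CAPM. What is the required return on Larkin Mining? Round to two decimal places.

5.80%

Mean R_i = (8.9 + 6.3 − 3.8 − 0.8 − 0.1 + 5.9 − 1.5 + 6.5) / 8 = 2.6750%
Mean R_m = (9.2 + 3.2 − 7.1 − 3.9 − 3.5 + 2.1 + 1.3 + 6.2) / 8 = 0.9375%
Σ(R_i − R̄_i)(R_m − R̄_m) = 163.1675  ⇒  Cov = 163.1675 / 7 = 23.3096
Σ(R_m − R̄_m)² = 210.2588  ⇒  Var(R_m) = 210.2588 / 7 = 30.0370
β = Cov / Var(R_m) = 23.3096 / 30.0370 = 0.7760
MRP = 6.9% − 2.0% = 4.90%
E(R) = R_f + β × MRP = 2.0% + 0.7760 × 4.9% = 5.80%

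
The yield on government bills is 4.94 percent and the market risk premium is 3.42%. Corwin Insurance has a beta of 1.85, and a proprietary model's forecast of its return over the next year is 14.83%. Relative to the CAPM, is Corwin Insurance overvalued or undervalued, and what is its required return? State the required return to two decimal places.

Undervalued; required return 11.27%

Required return = R_f + β·MRP = 4.94% + 1.85 × 3.42% = 11.27%
Forecast 14.83% > required 11.27% → the stock plots above the SML → undervalued.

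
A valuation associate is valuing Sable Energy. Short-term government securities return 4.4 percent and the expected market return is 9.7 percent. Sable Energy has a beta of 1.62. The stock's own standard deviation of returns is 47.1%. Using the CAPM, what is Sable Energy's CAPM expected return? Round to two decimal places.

Market risk premium = E(R_m) − R_f = 9.7% − 4.4% = 5.30%
E(R) = R_f + β × MRP = 4.4% + 1.62 × 5.3% = 12.99%

12.99%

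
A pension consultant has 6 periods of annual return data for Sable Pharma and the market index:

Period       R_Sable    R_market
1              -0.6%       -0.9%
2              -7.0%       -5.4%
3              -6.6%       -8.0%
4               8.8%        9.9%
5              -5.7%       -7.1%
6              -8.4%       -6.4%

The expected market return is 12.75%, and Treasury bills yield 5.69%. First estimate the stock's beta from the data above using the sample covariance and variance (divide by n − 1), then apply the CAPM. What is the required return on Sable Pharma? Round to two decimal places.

12.27%

Mean R_i = (-0.6 − 7.0 − 6.6 + 8.8 − 5.7 − 8.4) / 6 = -3.2500%
Mean R_m = (-0.9 − 5.4 − 8.0 + 9.9 − 7.1 − 6.4) / 6 = -2.9833%
Σ(R_i − R̄_i)(R_m − R̄_m) = 214.3150  ⇒  Cov = 214.3150 / 5 = 42.8630
Σ(R_m − R̄_m)² = 229.9483  ⇒  Var(R_m) = 229.9483 / 5 = 45.9897
β = Cov / Var(R_m) = 42.8630 / 45.9897 = 0.9320
MRP = 12.75% − 5.69% = 7.06%
E(R) = R_f + β × MRP = 5.69% + 0.9320 × 7.06% = 12.27%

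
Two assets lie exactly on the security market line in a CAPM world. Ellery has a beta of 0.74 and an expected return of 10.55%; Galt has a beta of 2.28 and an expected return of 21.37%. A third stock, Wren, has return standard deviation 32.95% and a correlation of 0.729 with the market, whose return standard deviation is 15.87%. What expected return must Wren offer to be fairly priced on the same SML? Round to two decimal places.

15.99%

MRP = (21.37% − 10.55%) / (2.28 − 0.74) = 7.0260%
R_f = 10.55% − 0.74 × 7.0260% = 5.3508%
β_Wren = ρ·σ_i/σ_m = 0.729 × 32.95 / 15.87 = 1.5136
E(R_Wren) = R_f + β × MRP = 5.3508% + 1.5136 × 7.0260% = 15.99%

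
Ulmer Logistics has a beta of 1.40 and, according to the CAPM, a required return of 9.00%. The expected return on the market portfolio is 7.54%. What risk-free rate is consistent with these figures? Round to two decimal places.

3.89%

E(R) = R_f + β(E(R_m) − R_f) = R_f(1 − β) + β·E(R_m)
9.00% = R_f × (1 − 1.40) + 1.40 × 7.54%
9.00% = R_f × -0.40 + 10.5560%
R_f = (9.00% − 10.5560%) / -0.40 = 3.89%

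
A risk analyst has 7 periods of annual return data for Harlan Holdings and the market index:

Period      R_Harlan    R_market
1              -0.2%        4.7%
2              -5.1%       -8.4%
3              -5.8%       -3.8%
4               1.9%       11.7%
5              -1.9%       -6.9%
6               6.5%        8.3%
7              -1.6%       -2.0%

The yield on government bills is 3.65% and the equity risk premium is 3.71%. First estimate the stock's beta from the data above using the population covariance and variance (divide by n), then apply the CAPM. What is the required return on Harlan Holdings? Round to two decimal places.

Mean R_i = (-0.2 − 5.1 − 5.8 + 1.9 − 1.9 + 6.5 − 1.6) / 7 = -0.8857%
Mean R_m = (4.7 − 8.4 − 3.8 + 11.7 − 6.9 + 8.3 − 2.0) / 7 = 0.5143%
Σ(R_i − R̄_i)(R_m − R̄_m) = 159.6186  ⇒  Cov = 159.6186 / 7 = 22.8027
Σ(R_m − R̄_m)² = 362.6286  ⇒  Var(R_m) = 362.6286 / 7 = 51.8041
β = Cov / Var(R_m) = 22.8027 / 51.8041 = 0.4402
E(R) = R_f + β × MRP = 3.65% + 0.4402 × 3.71% = 5.28%

5.28%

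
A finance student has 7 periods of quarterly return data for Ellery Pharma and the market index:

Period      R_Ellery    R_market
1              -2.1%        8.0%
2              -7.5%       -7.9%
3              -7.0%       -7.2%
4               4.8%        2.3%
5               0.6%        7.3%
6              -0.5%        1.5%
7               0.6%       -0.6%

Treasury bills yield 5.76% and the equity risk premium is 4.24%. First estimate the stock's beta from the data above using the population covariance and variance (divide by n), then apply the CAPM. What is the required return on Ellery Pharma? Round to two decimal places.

7.77%

Mean R_i = (-2.1 − 7.5 − 7.0 + 4.8 + 0.6 − 0.5 + 0.6) / 7 = -1.5857%
Mean R_m = (8.0 − 7.9 − 7.2 + 2.3 + 7.3 + 1.5 − 0.6) / 7 = 0.4857%
Σ(R_i − R̄_i)(R_m − R̄_m) = 112.5514  ⇒  Cov = 112.5514 / 7 = 16.0788
Σ(R_m − R̄_m)² = 237.7886  ⇒  Var(R_m) = 237.7886 / 7 = 33.9698
β = Cov / Var(R_m) = 16.0788 / 33.9698 = 0.4733
E(R) = R_f + β × MRP = 5.76% + 0.4733 × 4.24% = 7.77%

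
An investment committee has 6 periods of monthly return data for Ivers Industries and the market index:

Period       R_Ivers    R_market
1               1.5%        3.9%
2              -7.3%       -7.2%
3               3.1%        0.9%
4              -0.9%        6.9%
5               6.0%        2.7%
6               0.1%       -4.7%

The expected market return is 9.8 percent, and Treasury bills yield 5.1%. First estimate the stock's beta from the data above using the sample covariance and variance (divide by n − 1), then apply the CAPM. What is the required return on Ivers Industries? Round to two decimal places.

7.38%

Mean R_i = (1.5 − 7.3 + 3.1 − 0.9 + 6.0 + 0.1) / 6 = 0.4167%
Mean R_m = (3.9 − 7.2 + 0.9 + 6.9 + 2.7 − 4.7) / 6 = 0.4167%
Σ(R_i − R̄_i)(R_m − R̄_m) = 69.6783  ⇒  Cov = 69.6783 / 5 = 13.9357
Σ(R_m − R̄_m)² = 143.8083  ⇒  Var(R_m) = 143.8083 / 5 = 28.7617
β = Cov / Var(R_m) = 13.9357 / 28.7617 = 0.4845
MRP = 9.8% − 5.1% = 4.70%
E(R) = R_f + β × MRP = 5.1% + 0.4845 × 4.7% = 7.38%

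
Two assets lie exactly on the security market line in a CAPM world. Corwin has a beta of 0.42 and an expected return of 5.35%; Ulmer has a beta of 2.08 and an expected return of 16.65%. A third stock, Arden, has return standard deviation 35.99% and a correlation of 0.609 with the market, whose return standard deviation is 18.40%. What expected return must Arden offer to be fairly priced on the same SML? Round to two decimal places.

10.60%

MRP = (16.65% − 5.35%) / (2.08 − 0.42) = 6.8072%
R_f = 5.35% − 0.42 × 6.8072% = 2.4910%
β_Arden = ρ·σ_i/σ_m = 0.609 × 35.99 / 18.40 = 1.1912
E(R_Arden) = R_f + β × MRP = 2.4910% + 1.1912 × 6.8072% = 10.60%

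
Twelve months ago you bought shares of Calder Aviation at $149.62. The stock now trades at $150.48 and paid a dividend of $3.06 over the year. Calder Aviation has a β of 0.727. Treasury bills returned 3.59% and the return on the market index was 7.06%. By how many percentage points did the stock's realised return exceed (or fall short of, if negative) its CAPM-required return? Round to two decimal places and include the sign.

Realised HPR = (P1 + D1 − P0) / P0 = (150.48 + 3.06 − 149.62) / 149.62 = 3.92 / 149.62 = 2.6200%
MRP = 7.06% − 3.59% = 3.47%
CAPM required = R_f + β·MRP = 3.59% + 0.727 × 3.47% = 6.11269%
α = realised − required = 2.6200% − 6.11269% = -3.49%

-3.49%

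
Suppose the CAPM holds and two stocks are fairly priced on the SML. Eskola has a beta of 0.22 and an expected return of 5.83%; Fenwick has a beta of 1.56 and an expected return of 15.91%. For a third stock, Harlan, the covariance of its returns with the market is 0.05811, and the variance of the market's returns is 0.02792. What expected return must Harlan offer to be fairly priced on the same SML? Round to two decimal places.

19.83%

MRP = (15.91% − 5.83%) / (1.56 − 0.22) = 7.5224%
R_f = 5.83% − 0.22 × 7.5224% = 4.1751%
β_Harlan = Cov / Var(R_m) = 0.05811 / 0.02792 = 2.0813
E(R_Harlan) = R_f + β × MRP = 4.1751% + 2.0813 × 7.5224% = 19.83%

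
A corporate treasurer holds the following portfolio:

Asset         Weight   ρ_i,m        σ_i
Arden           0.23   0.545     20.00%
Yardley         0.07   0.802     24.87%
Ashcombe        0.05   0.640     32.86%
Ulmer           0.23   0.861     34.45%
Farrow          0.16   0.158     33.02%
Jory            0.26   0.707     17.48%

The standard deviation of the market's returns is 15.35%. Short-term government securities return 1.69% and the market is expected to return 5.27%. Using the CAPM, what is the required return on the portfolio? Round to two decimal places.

β_Arden = 0.545 × 20.00% / 15.35% = 0.7101
β_Yardley = 0.802 × 24.87% / 15.35% = 1.2994
β_Ashcombe = 0.640 × 32.86% / 15.35% = 1.3701
β_Ulmer = 0.861 × 34.45% / 15.35% = 1.9323
β_Farrow = 0.158 × 33.02% / 15.35% = 0.3399
β_Jory = 0.707 × 17.48% / 15.35% = 0.8051
β_P = Σ w_i β_i = 0.23×0.7101 + 0.07×1.2994 + 0.05×1.3701 + 0.23×1.9323 + 0.16×0.3399 + 0.26×0.8051 = 1.0309
MRP = 5.27% − 1.69% = 3.58%
E(R_P) = R_f + β_P × MRP = 1.69% + 1.0309 × 3.58% = 5.38%

5.38%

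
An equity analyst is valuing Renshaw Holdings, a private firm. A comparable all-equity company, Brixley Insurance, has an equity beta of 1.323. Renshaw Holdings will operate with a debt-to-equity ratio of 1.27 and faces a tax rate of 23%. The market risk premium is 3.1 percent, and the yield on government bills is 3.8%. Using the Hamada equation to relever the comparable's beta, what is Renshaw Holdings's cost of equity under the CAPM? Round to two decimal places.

11.91%

β_L = β_U × [1 + (1 − t)(D/E)] = 1.323 × [1 + (1 − 0.23) × 1.27]
    = 1.323 × [1 + 0.77 × 1.27] = 1.323 × 1.9779 = 2.6168
E(R) = R_f + β_L × MRP = 3.8% + 2.6168 × 3.1% = 11.91%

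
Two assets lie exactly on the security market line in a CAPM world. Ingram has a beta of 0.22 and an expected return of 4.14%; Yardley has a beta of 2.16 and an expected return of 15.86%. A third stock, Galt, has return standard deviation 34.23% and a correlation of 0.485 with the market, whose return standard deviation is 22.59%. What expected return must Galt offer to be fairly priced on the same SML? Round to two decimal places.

7.25%

MRP = (15.86% − 4.14%) / (2.16 − 0.22) = 6.0412%
R_f = 4.14% − 0.22 × 6.0412% = 2.8109%
β_Galt = ρ·σ_i/σ_m = 0.485 × 34.23 / 22.59 = 0.7349
E(R_Galt) = R_f + β × MRP = 2.8109% + 0.7349 × 6.0412% = 7.25%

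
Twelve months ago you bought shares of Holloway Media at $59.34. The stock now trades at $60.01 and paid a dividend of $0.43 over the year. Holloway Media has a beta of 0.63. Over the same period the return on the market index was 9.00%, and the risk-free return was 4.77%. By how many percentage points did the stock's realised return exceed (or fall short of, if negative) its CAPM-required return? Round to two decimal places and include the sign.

-5.58%

Realised HPR = (P1 + D1 − P0) / P0 = (60.01 + 0.43 − 59.34) / 59.34 = 1.10 / 59.34 = 1.8537%
MRP = 9.00% − 4.77% = 4.23%
CAPM required = R_f + β·MRP = 4.77% + 0.63 × 4.23% = 7.4349%
α = realised − required = 1.8537% − 7.4349% = -5.58%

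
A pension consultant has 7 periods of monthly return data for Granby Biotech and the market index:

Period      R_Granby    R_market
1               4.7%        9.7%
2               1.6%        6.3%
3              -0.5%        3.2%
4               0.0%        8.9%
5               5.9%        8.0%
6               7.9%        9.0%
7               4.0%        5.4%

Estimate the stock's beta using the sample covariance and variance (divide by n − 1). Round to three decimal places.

0.717

Mean R_i = (4.7 + 1.6 − 0.5 + 0.0 + 5.9 + 7.9 + 4.0) / 7 = 3.3714%
Mean R_m = (9.7 + 6.3 + 3.2 + 8.9 + 8.0 + 9.0 + 5.4) / 7 = 7.2143%
Σ(R_i − R̄_i)(R_m − R̄_m) = 23.7129  ⇒  Cov = 23.7129 / 6 = 3.9522
Σ(R_m − R̄_m)² = 33.0686  ⇒  Var(R_m) = 33.0686 / 6 = 5.5114
β = Cov / Var(R_m) = 3.9522 / 5.5114 = 0.7171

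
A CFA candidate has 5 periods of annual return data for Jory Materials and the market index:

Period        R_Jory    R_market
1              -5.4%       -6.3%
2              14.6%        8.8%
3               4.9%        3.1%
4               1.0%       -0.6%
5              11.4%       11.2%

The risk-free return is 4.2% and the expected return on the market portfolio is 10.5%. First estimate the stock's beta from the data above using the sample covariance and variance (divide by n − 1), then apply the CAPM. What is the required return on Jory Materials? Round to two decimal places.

11.09%

Mean R_i = (-5.4 + 14.6 + 4.9 + 1.0 + 11.4) / 5 = 5.3000%
Mean R_m = (-6.3 + 8.8 + 3.1 − 0.6 + 11.2) / 5 = 3.2400%
Σ(R_i − R̄_i)(R_m − R̄_m) = 218.9100  ⇒  Cov = 218.9100 / 4 = 54.7275
Σ(R_m − R̄_m)² = 200.0520  ⇒  Var(R_m) = 200.0520 / 4 = 50.0130
β = Cov / Var(R_m) = 54.7275 / 50.0130 = 1.0943
MRP = 10.5% − 4.2% = 6.30%
E(R) = R_f + β × MRP = 4.2% + 1.0943 × 6.3% = 11.09%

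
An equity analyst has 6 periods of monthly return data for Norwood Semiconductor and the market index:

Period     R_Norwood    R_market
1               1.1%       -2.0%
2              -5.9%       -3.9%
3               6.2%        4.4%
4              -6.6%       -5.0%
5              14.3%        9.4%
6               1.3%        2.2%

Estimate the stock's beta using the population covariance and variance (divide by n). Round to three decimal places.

1.375

Mean R_i = (1.1 − 5.9 + 6.2 − 6.6 + 14.3 + 1.3) / 6 = 1.7333%
Mean R_m = (-2.0 − 3.9 + 4.4 − 5.0 + 9.4 + 2.2) / 6 = 0.8500%
Σ(R_i − R̄_i)(R_m − R̄_m) = 209.5300  ⇒  Cov = 209.5300 / 6 = 34.9217
Σ(R_m − R̄_m)² = 152.4350  ⇒  Var(R_m) = 152.4350 / 6 = 25.4058
β = Cov / Var(R_m) = 34.9217 / 25.4058 = 1.3746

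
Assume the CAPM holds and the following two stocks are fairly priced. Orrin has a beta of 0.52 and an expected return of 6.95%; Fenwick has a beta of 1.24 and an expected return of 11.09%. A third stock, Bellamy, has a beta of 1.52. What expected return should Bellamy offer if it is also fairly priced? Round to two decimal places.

MRP (SML slope) = (11.09% − 6.95%) / (1.24 − 0.52) = 4.14% / 0.72 = 5.7500%
R_f (intercept) = 6.95% − 0.52 × 5.7500% = 3.9600%
E(R_Bellamy) = R_f + β × MRP = 3.9600% + 1.52 × 5.7500% = 12.70%

12.70%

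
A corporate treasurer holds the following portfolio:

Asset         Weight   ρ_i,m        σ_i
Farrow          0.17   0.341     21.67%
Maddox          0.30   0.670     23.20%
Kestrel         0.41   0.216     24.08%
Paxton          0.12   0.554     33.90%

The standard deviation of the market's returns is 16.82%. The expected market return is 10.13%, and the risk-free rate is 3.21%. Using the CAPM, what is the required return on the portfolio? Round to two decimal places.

β_Farrow = 0.341 × 21.67% / 16.82% = 0.4393
β_Maddox = 0.670 × 23.20% / 16.82% = 0.9241
β_Kestrel = 0.216 × 24.08% / 16.82% = 0.3092
β_Paxton = 0.554 × 33.90% / 16.82% = 1.1166
β_P = Σ w_i β_i = 0.17×0.4393 + 0.30×0.9241 + 0.41×0.3092 + 0.12×1.1166 = 0.6127
MRP = 10.13% − 3.21% = 6.92%
E(R_P) = R_f + β_P × MRP = 3.21% + 0.6127 × 6.92% = 7.45%

7.45%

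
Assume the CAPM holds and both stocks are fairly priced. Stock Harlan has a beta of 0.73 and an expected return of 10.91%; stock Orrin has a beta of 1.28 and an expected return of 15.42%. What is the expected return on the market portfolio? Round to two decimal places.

Both satisfy E(R) = R_f + β·MRP, so the slope of the SML is
MRP = (15.42% − 10.91%) / (1.28 − 0.73) = 4.51% / 0.55 = 8.2000%
R_f = E(R_Harlan) − β_Harlan·MRP = 10.91% − 0.73 × 8.2000% = 4.9240%
E(R_m) = R_f + MRP = 4.9240% + 8.2000% = 13.12%

13.12%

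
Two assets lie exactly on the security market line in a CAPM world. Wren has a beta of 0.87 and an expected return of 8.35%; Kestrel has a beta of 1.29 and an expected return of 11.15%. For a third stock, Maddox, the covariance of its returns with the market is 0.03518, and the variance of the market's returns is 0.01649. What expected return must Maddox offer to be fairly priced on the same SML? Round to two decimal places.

MRP = (11.15% − 8.35%) / (1.29 − 0.87) = 6.6667%
R_f = 8.35% − 0.87 × 6.6667% = 2.5500%
β_Maddox = Cov / Var(R_m) = 0.03518 / 0.01649 = 2.1334
E(R_Maddox) = R_f + β × MRP = 2.5500% + 2.1334 × 6.6667% = 16.77%

16.77%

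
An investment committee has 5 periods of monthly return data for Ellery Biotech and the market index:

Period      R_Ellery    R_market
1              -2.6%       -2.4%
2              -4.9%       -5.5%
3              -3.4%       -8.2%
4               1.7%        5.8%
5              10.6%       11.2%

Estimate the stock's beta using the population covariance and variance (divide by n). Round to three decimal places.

Mean R_i = (-2.6 − 4.9 − 3.4 + 1.7 + 10.6) / 5 = 0.2800%
Mean R_m = (-2.4 − 5.5 − 8.2 + 5.8 + 11.2) / 5 = 0.1800%
Σ(R_i − R̄_i)(R_m − R̄_m) = 189.3980  ⇒  Cov = 189.3980 / 5 = 37.8796
Σ(R_m − R̄_m)² = 262.1680  ⇒  Var(R_m) = 262.1680 / 5 = 52.4336
β = Cov / Var(R_m) = 37.8796 / 52.4336 = 0.7224

0.722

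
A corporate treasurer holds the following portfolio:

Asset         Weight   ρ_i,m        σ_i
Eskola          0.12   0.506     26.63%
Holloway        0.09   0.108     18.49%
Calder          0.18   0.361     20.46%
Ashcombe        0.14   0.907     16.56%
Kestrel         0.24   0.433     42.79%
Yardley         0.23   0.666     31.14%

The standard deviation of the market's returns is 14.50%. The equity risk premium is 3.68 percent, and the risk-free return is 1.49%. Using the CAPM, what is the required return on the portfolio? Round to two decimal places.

5.16%

β_Eskola = 0.506 × 26.63% / 14.50% = 0.9293
β_Holloway = 0.108 × 18.49% / 14.50% = 0.1377
β_Calder = 0.361 × 20.46% / 14.50% = 0.5094
β_Ashcombe = 0.907 × 16.56% / 14.50% = 1.0359
β_Kestrel = 0.433 × 42.79% / 14.50% = 1.2778
β_Yardley = 0.666 × 31.14% / 14.50% = 1.4303
β_P = Σ w_i β_i = 0.12×0.9293 + 0.09×0.1377 + 0.18×0.5094 + 0.14×1.0359 + 0.24×1.2778 + 0.23×1.4303 = 0.9963
E(R_P) = R_f + β_P × MRP = 1.49% + 0.9963 × 3.68% = 5.16%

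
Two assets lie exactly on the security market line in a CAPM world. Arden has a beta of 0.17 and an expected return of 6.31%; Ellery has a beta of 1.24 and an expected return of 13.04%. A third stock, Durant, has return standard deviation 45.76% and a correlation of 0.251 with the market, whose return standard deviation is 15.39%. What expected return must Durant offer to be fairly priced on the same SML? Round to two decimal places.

9.93%

MRP = (13.04% − 6.31%) / (1.24 − 0.17) = 6.2897%
R_f = 6.31% − 0.17 × 6.2897% = 5.2408%
β_Durant = ρ·σ_i/σ_m = 0.251 × 45.76 / 15.39 = 0.7463
E(R_Durant) = R_f + β × MRP = 5.2408% + 0.7463 × 6.2897% = 9.93%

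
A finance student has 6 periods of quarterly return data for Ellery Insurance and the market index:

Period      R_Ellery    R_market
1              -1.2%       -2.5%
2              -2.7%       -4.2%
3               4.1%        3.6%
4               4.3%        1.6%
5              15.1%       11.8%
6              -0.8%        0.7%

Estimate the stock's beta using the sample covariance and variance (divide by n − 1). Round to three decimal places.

Mean R_i = (-1.2 − 2.7 + 4.1 + 4.3 + 15.1 − 0.8) / 6 = 3.1333%
Mean R_m = (-2.5 − 4.2 + 3.6 + 1.6 + 11.8 + 0.7) / 6 = 1.8333%
Σ(R_i − R̄_i)(R_m − R̄_m) = 179.1333  ⇒  Cov = 179.1333 / 5 = 35.8267
Σ(R_m − R̄_m)² = 158.9733  ⇒  Var(R_m) = 158.9733 / 5 = 31.7947
β = Cov / Var(R_m) = 35.8267 / 31.7947 = 1.1268

1.127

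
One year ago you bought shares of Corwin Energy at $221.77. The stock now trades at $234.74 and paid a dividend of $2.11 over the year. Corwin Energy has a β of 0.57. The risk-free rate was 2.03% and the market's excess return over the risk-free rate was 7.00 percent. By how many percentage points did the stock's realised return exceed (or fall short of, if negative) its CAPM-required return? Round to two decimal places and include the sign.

+0.78%

Realised HPR = (P1 + D1 − P0) / P0 = (234.74 + 2.11 − 221.77) / 221.77 = 15.08 / 221.77 = 6.7998%
CAPM required = R_f + β·MRP = 2.03% + 0.57 × 7.00% = 6.0200%
α = realised − required = 6.7998% − 6.0200% = +0.78%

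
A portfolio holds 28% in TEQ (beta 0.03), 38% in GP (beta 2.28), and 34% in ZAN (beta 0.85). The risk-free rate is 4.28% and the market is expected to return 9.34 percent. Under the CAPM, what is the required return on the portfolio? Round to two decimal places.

10.17%

β_P = Σ w_i β_i = 0.28×0.03 + 0.38×2.28 + 0.34×0.85 = 1.1638
MRP = 9.34% − 4.28% = 5.06%
E(R_P) = R_f + β_P × MRP = 4.28% + 1.1638 × 5.06% = 10.17%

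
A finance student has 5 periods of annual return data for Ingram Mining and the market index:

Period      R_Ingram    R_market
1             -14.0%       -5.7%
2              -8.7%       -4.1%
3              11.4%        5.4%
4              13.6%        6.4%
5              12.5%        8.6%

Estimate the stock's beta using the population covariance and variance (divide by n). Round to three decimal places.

1.991

Mean R_i = (-14.0 − 8.7 + 11.4 + 13.6 + 12.5) / 5 = 2.9600%
Mean R_m = (-5.7 − 4.1 + 5.4 + 6.4 + 8.6) / 5 = 2.1200%
Σ(R_i − R̄_i)(R_m − R̄_m) = 340.1940  ⇒  Cov = 340.1940 / 5 = 68.0388
Σ(R_m − R̄_m)² = 170.9080  ⇒  Var(R_m) = 170.9080 / 5 = 34.1816
β = Cov / Var(R_m) = 68.0388 / 34.1816 = 1.9905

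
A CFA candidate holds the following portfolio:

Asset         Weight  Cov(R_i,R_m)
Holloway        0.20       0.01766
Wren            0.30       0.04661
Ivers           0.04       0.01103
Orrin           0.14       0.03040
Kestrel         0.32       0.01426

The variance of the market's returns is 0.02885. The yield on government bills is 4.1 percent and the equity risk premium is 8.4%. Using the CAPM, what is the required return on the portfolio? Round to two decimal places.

11.90%

β_Holloway = 0.01766 / 0.02885 = 0.6121
β_Wren = 0.04661 / 0.02885 = 1.6156
β_Ivers = 0.01103 / 0.02885 = 0.3823
β_Orrin = 0.03040 / 0.02885 = 1.0537
β_Kestrel = 0.01426 / 0.02885 = 0.4943
β_P = Σ w_i β_i = 0.20×0.6121 + 0.30×1.6156 + 0.04×0.3823 + 0.14×1.0537 + 0.32×0.4943 = 0.9281
E(R_P) = R_f + β_P × MRP = 4.1% + 0.9281 × 8.4% = 11.90%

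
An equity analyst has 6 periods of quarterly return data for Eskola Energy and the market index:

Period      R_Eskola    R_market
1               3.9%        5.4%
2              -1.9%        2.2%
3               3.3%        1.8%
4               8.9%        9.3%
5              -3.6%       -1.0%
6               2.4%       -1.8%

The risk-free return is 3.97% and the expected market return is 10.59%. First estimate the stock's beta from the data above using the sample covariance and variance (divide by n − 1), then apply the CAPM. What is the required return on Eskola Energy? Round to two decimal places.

9.40%

Mean R_i = (3.9 − 1.9 + 3.3 + 8.9 − 3.6 + 2.4) / 6 = 2.1667%
Mean R_m = (5.4 + 2.2 + 1.8 + 9.3 − 1.0 − 1.8) / 6 = 2.6500%
Σ(R_i − R̄_i)(R_m − R̄_m) = 70.4200  ⇒  Cov = 70.4200 / 5 = 14.0840
Σ(R_m − R̄_m)² = 85.8350  ⇒  Var(R_m) = 85.8350 / 5 = 17.1670
β = Cov / Var(R_m) = 14.0840 / 17.1670 = 0.8204
MRP = 10.59% − 3.97% = 6.62%
E(R) = R_f + β × MRP = 3.97% + 0.8204 × 6.62% = 9.40%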